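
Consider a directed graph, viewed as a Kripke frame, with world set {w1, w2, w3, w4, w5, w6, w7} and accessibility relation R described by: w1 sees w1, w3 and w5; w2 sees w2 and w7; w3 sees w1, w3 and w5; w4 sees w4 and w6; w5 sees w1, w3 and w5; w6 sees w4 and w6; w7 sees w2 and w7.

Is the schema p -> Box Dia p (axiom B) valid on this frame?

Yes

Axiom B corresponds to the accessibility relation being symmetric.
Symmetric: yes — every pair in R has its reverse in R.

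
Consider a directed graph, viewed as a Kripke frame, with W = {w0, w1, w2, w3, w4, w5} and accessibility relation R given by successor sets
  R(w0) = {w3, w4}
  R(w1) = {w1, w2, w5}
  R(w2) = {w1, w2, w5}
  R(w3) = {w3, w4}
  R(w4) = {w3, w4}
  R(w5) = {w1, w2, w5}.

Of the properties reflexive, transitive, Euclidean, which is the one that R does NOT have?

reflexive

Reflexive: no — w0 is not related to itself.
Transitive: yes — every two-step R-path is closed by a direct edge.
Euclidean: yes — any two successors of a common world are R-related.
Only reflexive fails.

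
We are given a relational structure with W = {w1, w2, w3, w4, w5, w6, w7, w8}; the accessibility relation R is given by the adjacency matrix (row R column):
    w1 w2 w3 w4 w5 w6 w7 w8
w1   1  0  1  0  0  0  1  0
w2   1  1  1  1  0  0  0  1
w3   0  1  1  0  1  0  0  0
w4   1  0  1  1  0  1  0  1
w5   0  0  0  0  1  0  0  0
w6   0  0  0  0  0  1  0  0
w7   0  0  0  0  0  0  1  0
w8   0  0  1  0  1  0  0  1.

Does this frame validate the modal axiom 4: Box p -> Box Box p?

No

Axiom 4 corresponds to the accessibility relation being transitive.
Transitive: no — w1 R w3 and w3 R w2, but not w1 R w2.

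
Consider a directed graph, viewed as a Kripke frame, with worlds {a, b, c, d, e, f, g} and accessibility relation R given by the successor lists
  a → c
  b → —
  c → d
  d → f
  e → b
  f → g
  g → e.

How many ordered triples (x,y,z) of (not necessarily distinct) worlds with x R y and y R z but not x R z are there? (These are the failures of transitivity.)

5

Enumerating: (a,c,d), (c,d,f), (d,f,g), (f,g,e), (g,e,b).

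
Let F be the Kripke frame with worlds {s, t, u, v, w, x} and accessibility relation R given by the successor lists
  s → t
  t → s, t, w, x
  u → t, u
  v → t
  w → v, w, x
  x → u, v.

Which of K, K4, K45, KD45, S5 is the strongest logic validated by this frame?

K

Transitive (axiom 4): no — s R t and t R w, but not s R w.
Euclidean (axiom 5): no — t R s and t R w, but not s R w.
Serial (axiom D): yes — every world has a successor (e.g. s R t).
Reflexive (axiom T): no — s is not related to itself.
So F validates K; K4 would additionally require R to be transitive. The strongest is K.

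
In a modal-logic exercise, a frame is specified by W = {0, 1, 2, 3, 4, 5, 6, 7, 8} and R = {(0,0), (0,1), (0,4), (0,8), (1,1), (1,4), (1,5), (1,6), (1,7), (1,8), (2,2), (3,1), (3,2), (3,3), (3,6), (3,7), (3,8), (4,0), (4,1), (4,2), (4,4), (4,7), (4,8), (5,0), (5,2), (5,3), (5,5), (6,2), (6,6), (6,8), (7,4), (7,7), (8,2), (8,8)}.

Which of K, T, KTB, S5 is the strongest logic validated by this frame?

Reflexive (axiom T): yes — every world is R-related to itself.
Symmetric (axiom B): no — 0 R 1 but not 1 R 0.
Euclidean (axiom 5): no — 0 R 8 and 0 R 1, but not 8 R 1.
So F validates K, T; KTB would additionally require R to be symmetric. The strongest is T.

T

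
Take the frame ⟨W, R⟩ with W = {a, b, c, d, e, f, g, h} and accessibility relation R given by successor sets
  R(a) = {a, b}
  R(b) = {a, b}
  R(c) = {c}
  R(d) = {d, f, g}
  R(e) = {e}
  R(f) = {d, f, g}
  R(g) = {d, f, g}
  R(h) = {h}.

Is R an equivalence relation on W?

Yes

Reflexive: yes — every world is R-related to itself.
Symmetric: yes — every pair in R has its reverse in R.
Transitive: yes — every two-step R-path is closed by a direct edge.
So R is an equivalence relation.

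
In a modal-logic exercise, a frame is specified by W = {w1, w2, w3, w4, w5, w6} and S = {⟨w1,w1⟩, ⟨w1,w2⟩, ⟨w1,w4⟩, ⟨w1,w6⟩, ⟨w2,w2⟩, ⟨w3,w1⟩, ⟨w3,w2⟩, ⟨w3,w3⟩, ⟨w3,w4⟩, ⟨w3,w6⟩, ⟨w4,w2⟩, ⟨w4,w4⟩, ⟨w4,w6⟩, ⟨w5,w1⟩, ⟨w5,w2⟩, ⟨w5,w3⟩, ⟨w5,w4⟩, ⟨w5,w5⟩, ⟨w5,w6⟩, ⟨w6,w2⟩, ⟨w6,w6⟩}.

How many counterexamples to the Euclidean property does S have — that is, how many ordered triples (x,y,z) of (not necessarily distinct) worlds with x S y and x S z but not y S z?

35

Enumerating: (w1,w2,w1), (w1,w2,w4), (w1,w2,w6), (w1,w4,w1), (w1,w6,w1), (w1,w6,w4), (w3,w1,w3), (w3,w2,w1), (w3,w2,w3), (w3,w2,w4), (w3,w2,w6), (w3,w4,w1), … and 23 more.
Total: 35.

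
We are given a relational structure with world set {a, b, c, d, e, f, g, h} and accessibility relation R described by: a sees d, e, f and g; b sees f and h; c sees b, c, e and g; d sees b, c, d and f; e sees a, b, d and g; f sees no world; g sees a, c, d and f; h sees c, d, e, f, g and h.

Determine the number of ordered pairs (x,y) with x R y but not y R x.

Enumerating: (a,d), (a,f), (b,f), (b,h), (c,b), (c,e), (d,b), (d,c), (d,f), (e,b), (e,d), (e,g), … and 7 more.
Total: 19.

19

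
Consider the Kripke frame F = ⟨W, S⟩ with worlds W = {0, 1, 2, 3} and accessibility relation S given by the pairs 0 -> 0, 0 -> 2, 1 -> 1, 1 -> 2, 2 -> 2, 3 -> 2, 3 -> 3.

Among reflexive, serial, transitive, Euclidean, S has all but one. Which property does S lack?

Euclidean

Reflexive: yes — every world is S-related to itself.
Serial: yes — every world has a successor (e.g. 0 S 0).
Transitive: yes — every two-step S-path is closed by a direct edge.
Euclidean: no — 0 S 2 and 0 S 0, but not 2 S 0.
Only Euclidean fails.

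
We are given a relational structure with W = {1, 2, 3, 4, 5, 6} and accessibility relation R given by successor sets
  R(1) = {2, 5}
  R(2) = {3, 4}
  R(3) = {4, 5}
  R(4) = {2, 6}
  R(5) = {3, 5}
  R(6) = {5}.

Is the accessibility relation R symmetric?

No

Symmetric: no — 1 R 2 but not 2 R 1.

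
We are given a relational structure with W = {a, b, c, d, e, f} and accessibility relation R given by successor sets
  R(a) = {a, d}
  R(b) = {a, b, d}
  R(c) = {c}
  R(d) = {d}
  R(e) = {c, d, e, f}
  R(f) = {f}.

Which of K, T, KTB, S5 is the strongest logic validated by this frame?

Reflexive (axiom T): yes — every world is R-related to itself.
Symmetric (axiom B): no — a R d but not d R a.
Euclidean (axiom 5): no — b R d and b R a, but not d R a.
So F validates K, T; KTB would additionally require R to be symmetric. The strongest is T.

T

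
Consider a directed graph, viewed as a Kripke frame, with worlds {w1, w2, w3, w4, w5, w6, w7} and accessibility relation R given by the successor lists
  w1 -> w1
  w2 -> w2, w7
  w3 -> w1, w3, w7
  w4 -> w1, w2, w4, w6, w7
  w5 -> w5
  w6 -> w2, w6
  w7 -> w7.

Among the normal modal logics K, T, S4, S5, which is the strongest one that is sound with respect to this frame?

T

Reflexive (axiom T): yes — every world is R-related to itself.
Transitive (axiom 4): no — w6 R w2 and w2 R w7, but not w6 R w7.
Euclidean (axiom 5): no — w3 R w1 and w3 R w7, but not w1 R w7.
So F validates K, T; S4 would additionally require R to be transitive. The strongest is T.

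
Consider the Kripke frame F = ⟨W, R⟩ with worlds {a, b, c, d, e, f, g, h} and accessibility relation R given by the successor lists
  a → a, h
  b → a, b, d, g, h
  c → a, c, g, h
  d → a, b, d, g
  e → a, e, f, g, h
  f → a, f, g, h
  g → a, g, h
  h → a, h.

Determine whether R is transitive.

Transitive: no — d R a and a R h, but not d R h.

No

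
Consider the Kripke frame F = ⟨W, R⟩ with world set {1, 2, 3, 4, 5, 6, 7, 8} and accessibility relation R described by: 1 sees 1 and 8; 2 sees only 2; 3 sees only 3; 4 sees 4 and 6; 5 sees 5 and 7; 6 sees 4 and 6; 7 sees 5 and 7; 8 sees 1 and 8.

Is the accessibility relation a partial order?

No

Reflexive: yes — every world is R-related to itself.
Transitive: yes — every two-step R-path is closed by a direct edge.
Antisymmetric: no — 1 R 8 and 8 R 1 with 1 ≠ 8.
So R is not a partial order.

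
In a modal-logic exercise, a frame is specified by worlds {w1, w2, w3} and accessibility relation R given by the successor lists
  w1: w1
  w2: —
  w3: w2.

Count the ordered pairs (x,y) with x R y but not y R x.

1

Enumerating: (w3,w2).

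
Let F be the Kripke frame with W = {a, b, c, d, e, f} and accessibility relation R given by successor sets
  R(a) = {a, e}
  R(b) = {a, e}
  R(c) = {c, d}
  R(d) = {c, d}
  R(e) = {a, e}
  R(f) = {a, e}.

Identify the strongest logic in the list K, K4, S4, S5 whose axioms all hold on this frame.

Transitive (axiom 4): yes — every two-step R-path is closed by a direct edge.
Reflexive (axiom T): no — b is not related to itself.
Euclidean (axiom 5): yes — any two successors of a common world are R-related.
So F validates K, K4; S4 would additionally require R to be reflexive. The strongest is K4.

K4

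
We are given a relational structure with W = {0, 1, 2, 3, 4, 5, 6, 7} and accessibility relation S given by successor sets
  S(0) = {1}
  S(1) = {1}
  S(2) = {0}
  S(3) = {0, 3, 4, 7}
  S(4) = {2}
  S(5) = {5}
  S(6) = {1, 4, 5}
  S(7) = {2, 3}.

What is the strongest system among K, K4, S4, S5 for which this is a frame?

K

Transitive (axiom 4): no — 2 S 0 and 0 S 1, but not 2 S 1.
Reflexive (axiom T): no — 0 is not related to itself.
Euclidean (axiom 5): no — 3 S 0 and 3 S 4, but not 0 S 4.
So F validates K; K4 would additionally require S to be transitive. The strongest is K.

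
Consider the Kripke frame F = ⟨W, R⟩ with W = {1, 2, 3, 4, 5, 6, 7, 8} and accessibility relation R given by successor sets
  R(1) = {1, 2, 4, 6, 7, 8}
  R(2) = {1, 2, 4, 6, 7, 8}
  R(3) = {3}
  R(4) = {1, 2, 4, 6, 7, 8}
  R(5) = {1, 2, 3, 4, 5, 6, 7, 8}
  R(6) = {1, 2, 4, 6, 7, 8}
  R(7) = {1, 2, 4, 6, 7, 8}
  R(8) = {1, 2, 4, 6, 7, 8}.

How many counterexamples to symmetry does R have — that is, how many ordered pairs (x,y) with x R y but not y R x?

7

Enumerating: (5,1), (5,2), (5,3), (5,4), (5,6), (5,7), (5,8).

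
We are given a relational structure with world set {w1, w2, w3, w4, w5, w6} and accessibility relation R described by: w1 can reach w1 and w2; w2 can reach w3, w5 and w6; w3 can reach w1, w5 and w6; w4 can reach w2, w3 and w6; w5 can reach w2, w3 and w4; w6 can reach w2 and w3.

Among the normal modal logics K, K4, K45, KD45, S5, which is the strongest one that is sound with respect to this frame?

Transitive (axiom 4): no — w1 R w2 and w2 R w3, but not w1 R w3.
Euclidean (axiom 5): no — w2 R w5 and w2 R w6, but not w5 R w6.
Serial (axiom D): yes — every world has a successor (e.g. w1 R w1).
Reflexive (axiom T): no — w2 is not related to itself.
So F validates K; K4 would additionally require R to be transitive. The strongest is K.

K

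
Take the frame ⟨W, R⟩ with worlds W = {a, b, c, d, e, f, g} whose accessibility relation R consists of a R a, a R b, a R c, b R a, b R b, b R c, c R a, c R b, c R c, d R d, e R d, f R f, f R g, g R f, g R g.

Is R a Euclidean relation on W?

Euclidean: yes — any two successors of a common world are R-related.

Yes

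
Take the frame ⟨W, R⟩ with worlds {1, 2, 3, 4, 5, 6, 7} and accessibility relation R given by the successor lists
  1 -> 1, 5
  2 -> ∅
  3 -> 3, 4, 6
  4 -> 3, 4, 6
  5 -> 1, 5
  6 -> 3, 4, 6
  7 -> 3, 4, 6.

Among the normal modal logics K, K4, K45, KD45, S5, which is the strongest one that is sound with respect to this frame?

K45

Transitive (axiom 4): yes — every two-step R-path is closed by a direct edge.
Euclidean (axiom 5): yes — any two successors of a common world are R-related.
Serial (axiom D): no — 2 has no R-successor.
Reflexive (axiom T): no — 2 is not related to itself.
So F validates K, K4, K45; KD45 would additionally require R to be serial. The strongest is K45.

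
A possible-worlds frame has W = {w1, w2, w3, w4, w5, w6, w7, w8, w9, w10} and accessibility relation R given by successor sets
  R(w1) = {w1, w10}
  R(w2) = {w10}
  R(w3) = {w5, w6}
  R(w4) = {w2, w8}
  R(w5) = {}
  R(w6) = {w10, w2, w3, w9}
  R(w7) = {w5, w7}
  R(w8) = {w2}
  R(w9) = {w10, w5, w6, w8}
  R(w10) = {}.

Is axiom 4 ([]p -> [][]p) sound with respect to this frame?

The schema 4 characterises exactly the transitive frames.
Transitive: no — w3 R w6 and w6 R w10, but not w3 R w10.

No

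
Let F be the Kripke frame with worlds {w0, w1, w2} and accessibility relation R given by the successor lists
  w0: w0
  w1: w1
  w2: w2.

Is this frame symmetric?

Yes

Symmetric: yes — every pair in R has its reverse in R.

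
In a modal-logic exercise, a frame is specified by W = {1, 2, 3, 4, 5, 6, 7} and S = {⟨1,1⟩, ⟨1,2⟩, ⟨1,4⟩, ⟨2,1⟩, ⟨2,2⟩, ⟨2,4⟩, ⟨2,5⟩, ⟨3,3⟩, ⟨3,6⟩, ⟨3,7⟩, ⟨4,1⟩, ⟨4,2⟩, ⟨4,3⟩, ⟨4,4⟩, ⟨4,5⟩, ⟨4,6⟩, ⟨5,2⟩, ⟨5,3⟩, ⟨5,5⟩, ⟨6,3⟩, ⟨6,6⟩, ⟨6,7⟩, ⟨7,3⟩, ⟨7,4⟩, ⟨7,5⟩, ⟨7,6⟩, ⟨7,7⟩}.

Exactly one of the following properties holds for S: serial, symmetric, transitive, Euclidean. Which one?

Serial: yes — every world has a successor (e.g. 1 S 1).
Symmetric: no — 4 S 3 but not 3 S 4.
Transitive: no — 1 S 2 and 2 S 5, but not 1 S 5.
Euclidean: no — 2 S 1 and 2 S 5, but not 1 S 5.
Only serial holds.

serial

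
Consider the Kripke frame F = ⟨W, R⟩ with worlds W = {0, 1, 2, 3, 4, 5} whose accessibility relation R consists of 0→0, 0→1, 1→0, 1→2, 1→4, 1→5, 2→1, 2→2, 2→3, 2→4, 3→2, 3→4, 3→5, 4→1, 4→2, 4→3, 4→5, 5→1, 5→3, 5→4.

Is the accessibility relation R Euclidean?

No

Euclidean: no — 1 R 0 and 1 R 2, but not 0 R 2.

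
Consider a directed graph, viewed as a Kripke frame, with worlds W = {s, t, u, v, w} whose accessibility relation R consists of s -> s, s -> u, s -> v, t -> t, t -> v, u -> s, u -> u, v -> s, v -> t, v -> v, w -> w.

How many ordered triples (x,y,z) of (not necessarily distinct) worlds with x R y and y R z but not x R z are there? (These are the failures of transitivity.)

4

Enumerating: (s,v,t), (t,v,s), (u,s,v), (v,s,u).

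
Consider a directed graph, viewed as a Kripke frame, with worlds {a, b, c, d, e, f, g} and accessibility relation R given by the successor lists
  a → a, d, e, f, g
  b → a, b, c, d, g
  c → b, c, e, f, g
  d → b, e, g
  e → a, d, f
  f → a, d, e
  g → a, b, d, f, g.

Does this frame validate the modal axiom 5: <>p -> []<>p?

By correspondence theory, 5 is valid on a frame iff R is Euclidean.
Euclidean: no — a R d and a R f, but not d R f.

No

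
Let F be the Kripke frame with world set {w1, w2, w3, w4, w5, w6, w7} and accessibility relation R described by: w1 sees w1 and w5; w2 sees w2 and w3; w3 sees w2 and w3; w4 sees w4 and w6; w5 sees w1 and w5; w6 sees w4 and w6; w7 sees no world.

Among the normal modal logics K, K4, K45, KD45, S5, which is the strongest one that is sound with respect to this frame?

K45

Transitive (axiom 4): yes — every two-step R-path is closed by a direct edge.
Euclidean (axiom 5): yes — any two successors of a common world are R-related.
Serial (axiom D): no — w7 has no R-successor.
Reflexive (axiom T): no — w7 is not related to itself.
So F validates K, K4, K45; KD45 would additionally require R to be serial. The strongest is K45.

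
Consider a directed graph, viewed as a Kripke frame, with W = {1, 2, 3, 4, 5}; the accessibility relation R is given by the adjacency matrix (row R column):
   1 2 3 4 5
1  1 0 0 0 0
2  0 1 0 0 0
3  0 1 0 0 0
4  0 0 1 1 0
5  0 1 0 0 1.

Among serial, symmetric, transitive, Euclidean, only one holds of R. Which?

Serial: yes — every world has a successor (e.g. 1 R 1).
Symmetric: no — 3 R 2 but not 2 R 3.
Transitive: no — 4 R 3 and 3 R 2, but not 4 R 2.
Euclidean: no — 4 R 3 and 4 R 3, but not 3 R 3.
Only serial holds.

serial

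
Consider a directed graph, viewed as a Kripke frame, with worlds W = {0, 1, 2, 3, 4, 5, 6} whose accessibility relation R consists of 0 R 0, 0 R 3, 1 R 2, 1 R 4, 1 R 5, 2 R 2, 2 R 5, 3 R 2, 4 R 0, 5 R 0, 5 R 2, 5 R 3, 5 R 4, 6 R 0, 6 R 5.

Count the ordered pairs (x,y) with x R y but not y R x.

Enumerating: (0,3), (1,2), (1,4), (1,5), (3,2), (4,0), (5,0), (5,3), (5,4), (6,0), (6,5).

11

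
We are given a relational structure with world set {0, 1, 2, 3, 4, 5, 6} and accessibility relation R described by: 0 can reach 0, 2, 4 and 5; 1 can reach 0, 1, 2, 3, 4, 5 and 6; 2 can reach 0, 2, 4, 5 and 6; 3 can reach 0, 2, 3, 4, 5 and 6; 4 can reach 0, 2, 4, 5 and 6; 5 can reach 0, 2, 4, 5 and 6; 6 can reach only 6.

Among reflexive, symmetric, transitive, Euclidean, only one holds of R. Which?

Reflexive: yes — every world is R-related to itself.
Symmetric: no — 1 R 0 but not 0 R 1.
Transitive: no — 0 R 2 and 2 R 6, but not 0 R 6.
Euclidean: no — 1 R 0 and 1 R 3, but not 0 R 3.
Only reflexive holds.

reflexive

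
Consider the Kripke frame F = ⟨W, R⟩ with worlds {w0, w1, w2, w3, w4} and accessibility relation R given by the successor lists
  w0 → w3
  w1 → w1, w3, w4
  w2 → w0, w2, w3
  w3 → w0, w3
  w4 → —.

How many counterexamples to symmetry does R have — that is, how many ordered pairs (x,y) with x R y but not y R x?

4

Enumerating: (w1,w3), (w1,w4), (w2,w0), (w2,w3).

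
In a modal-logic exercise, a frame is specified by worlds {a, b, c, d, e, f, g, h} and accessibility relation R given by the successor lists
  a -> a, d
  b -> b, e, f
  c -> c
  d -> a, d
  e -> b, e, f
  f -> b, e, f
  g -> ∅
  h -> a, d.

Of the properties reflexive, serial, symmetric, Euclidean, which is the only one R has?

Reflexive: no — g is not related to itself.
Serial: no — g has no R-successor.
Symmetric: no — h R a but not a R h.
Euclidean: yes — any two successors of a common world are R-related.
Only Euclidean holds.

Euclidean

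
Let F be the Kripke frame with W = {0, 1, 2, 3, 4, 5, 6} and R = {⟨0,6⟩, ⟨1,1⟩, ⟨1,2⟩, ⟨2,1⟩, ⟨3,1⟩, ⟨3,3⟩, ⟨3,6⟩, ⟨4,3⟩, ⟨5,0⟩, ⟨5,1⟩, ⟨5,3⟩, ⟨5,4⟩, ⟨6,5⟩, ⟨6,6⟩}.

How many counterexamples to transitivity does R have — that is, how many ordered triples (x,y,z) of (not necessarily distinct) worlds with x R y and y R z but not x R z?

13

Enumerating: (0,6,5), (2,1,2), (3,1,2), (3,6,5), (4,3,1), (4,3,6), (5,0,6), (5,1,2), (5,3,6), (6,5,0), (6,5,1), (6,5,3), (6,5,4).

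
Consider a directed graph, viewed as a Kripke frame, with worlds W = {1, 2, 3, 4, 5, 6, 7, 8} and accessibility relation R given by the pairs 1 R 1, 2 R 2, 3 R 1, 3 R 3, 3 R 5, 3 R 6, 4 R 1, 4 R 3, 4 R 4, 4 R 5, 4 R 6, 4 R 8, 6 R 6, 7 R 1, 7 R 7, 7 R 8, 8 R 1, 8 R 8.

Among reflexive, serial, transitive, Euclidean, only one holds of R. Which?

Reflexive: no — 5 is not related to itself.
Serial: no — 5 has no R-successor.
Transitive: yes — every two-step R-path is closed by a direct edge.
Euclidean: no — 3 R 1 and 3 R 5, but not 1 R 5.
Only transitive holds.

transitive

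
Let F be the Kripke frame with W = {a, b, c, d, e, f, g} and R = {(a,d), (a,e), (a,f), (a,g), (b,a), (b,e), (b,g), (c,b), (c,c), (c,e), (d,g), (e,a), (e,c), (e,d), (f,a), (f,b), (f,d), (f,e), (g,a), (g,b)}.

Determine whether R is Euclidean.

Euclidean: no — a R d and a R e, but not d R e.

No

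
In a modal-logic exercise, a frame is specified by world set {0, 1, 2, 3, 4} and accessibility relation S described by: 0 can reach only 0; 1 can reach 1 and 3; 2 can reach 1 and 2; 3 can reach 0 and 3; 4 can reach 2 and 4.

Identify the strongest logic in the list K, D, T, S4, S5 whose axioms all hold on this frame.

Serial (axiom D): yes — every world has a successor (e.g. 0 S 0).
Reflexive (axiom T): yes — every world is S-related to itself.
Transitive (axiom 4): no — 1 S 3 and 3 S 0, but not 1 S 0.
Euclidean (axiom 5): no — 1 S 3 and 1 S 1, but not 3 S 1.
So F validates K, D, T; S4 would additionally require S to be transitive. The strongest is T.

T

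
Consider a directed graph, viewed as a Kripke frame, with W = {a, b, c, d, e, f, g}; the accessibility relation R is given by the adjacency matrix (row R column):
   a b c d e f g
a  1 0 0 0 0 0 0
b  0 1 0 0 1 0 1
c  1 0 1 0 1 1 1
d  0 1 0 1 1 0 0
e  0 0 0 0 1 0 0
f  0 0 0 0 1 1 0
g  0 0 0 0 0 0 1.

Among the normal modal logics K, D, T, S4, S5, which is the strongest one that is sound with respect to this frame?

T

Serial (axiom D): yes — every world has a successor (e.g. a R a).
Reflexive (axiom T): yes — every world is R-related to itself.
Transitive (axiom 4): no — d R b and b R g, but not d R g.
Euclidean (axiom 5): no — b R e and b R g, but not e R g.
So F validates K, D, T; S4 would additionally require R to be transitive. The strongest is T.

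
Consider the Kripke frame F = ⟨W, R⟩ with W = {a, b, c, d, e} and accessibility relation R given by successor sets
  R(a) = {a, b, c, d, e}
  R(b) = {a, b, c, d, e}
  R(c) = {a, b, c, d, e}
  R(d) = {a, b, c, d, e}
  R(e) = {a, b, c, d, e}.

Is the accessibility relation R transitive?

Yes

Transitive: yes — every two-step R-path is closed by a direct edge.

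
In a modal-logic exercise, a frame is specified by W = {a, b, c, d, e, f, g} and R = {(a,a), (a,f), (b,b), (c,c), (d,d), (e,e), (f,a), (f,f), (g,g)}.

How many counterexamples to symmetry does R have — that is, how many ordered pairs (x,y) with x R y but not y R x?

R is symmetric; there are no such tuples.

0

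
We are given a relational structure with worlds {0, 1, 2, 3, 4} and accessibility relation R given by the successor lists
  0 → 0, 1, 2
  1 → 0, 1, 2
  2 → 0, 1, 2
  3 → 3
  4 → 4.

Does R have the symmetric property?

Yes

Symmetric: yes — every pair in R has its reverse in R.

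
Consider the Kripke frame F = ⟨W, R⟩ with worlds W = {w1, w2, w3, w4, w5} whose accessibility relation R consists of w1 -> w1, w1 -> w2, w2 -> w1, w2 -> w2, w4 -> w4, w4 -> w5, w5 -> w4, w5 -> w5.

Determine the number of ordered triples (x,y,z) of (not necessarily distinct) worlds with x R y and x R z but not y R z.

R is Euclidean; there are no such tuples.

0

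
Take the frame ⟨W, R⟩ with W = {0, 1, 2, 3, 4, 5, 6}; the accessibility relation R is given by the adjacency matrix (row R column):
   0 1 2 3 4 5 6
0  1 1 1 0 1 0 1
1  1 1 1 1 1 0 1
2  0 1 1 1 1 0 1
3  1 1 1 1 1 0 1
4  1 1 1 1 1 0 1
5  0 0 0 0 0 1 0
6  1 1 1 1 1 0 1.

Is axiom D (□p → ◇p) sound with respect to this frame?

By correspondence theory, D is valid on a frame iff R is serial.
Serial: yes — every world has a successor (e.g. 0 R 0).

Yes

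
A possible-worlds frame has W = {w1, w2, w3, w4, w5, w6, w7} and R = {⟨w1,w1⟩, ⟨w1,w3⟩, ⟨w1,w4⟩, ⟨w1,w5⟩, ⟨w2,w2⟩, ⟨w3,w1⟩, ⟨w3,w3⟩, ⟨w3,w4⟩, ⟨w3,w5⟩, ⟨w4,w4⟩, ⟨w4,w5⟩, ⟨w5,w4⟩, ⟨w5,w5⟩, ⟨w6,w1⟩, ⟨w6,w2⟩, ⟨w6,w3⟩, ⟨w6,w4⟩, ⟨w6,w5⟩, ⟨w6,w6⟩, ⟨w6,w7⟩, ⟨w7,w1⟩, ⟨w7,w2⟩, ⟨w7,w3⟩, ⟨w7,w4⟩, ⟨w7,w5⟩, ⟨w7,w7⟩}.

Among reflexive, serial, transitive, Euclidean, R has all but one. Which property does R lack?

Euclidean

Reflexive: yes — every world is R-related to itself.
Serial: yes — every world has a successor (e.g. w1 R w1).
Transitive: yes — every two-step R-path is closed by a direct edge.
Euclidean: no — w1 R w4 and w1 R w3, but not w4 R w3.
Only Euclidean fails.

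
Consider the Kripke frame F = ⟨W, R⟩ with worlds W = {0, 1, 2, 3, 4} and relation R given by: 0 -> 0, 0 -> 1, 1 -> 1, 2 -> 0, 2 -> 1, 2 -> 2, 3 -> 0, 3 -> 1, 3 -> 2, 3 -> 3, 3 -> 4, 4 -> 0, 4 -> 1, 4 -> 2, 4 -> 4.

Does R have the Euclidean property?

No

Euclidean: no — 2 R 1 and 2 R 0, but not 1 R 0.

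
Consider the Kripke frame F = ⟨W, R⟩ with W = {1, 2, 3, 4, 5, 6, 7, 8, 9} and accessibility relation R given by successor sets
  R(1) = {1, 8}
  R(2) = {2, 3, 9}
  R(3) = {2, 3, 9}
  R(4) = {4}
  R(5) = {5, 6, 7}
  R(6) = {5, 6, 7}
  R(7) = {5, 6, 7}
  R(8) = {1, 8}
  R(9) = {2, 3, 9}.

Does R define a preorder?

Reflexive: yes — every world is R-related to itself.
Transitive: yes — every two-step R-path is closed by a direct edge.
So R is a preorder.

Yes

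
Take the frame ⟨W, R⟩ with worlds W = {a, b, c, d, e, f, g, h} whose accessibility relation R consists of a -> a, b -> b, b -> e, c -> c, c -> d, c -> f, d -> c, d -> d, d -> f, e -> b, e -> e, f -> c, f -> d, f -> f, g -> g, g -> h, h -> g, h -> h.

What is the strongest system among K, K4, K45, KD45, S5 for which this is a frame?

Transitive (axiom 4): yes — every two-step R-path is closed by a direct edge.
Euclidean (axiom 5): yes — any two successors of a common world are R-related.
Serial (axiom D): yes — every world has a successor (e.g. a R a).
Reflexive (axiom T): yes — every world is R-related to itself.
So F validates K, K4, K45, KD45, S5. The strongest is S5.

S5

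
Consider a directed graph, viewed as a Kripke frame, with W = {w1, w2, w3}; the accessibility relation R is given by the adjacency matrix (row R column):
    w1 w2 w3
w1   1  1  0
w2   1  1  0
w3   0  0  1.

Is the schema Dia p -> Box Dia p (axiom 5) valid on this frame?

Axiom 5 corresponds to the accessibility relation being Euclidean.
Euclidean: yes — any two successors of a common world are R-related.

Yes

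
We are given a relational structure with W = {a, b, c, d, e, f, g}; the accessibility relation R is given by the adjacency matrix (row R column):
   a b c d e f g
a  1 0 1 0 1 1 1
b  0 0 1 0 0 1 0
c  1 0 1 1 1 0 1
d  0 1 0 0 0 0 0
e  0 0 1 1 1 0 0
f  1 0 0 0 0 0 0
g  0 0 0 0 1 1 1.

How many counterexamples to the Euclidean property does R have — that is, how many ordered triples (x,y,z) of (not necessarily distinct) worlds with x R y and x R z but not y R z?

33

Enumerating: (a,c,f), (a,e,a), (a,e,f), (a,e,g), (a,f,c), (a,f,e), (a,f,f), (a,f,g), (a,g,a), (a,g,c), (b,c,f), (b,f,c), … and 21 more.
Total: 33.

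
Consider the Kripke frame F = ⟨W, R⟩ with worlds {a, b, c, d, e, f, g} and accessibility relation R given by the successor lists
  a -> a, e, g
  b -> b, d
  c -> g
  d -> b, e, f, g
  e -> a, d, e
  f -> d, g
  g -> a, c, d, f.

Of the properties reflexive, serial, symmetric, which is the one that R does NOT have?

Reflexive: no — c is not related to itself.
Serial: yes — every world has a successor (e.g. a R a).
Symmetric: yes — every pair in R has its reverse in R.
Only reflexive fails.

reflexive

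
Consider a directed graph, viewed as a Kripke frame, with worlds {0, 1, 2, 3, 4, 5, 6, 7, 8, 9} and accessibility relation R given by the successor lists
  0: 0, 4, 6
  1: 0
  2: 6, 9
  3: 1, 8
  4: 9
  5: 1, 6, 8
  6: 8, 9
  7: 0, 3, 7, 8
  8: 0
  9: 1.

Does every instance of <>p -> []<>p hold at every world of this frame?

No

By correspondence theory, 5 is valid on a frame iff R is Euclidean.
Euclidean: no — 0 R 4 and 0 R 6, but not 4 R 6.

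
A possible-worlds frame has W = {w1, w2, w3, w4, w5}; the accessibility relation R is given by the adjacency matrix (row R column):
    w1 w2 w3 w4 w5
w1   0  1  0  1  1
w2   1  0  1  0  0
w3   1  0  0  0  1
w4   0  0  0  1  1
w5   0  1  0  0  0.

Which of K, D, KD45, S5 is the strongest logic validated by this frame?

D

Serial (axiom D): yes — every world has a successor (e.g. w1 R w2).
Euclidean (axiom 5): no — w1 R w2 and w1 R w4, but not w2 R w4.
Transitive (axiom 4): no — w1 R w2 and w2 R w3, but not w1 R w3.
Reflexive (axiom T): no — w1 is not related to itself.
So F validates K, D; KD45 would additionally require R to be Euclidean and transitive. The strongest is D.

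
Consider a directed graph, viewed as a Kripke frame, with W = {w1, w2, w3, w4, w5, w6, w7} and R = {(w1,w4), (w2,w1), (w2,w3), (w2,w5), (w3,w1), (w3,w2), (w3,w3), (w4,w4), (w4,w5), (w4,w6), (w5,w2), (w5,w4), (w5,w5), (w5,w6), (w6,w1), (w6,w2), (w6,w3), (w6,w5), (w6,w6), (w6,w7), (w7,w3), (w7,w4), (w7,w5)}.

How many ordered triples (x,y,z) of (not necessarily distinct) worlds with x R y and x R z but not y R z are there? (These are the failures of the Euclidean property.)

39

Enumerating: (w2,w1,w1), (w2,w1,w3), (w2,w1,w5), (w2,w3,w5), (w2,w5,w1), (w2,w5,w3), (w3,w1,w1), (w3,w1,w2), (w3,w1,w3), (w3,w2,w2), (w4,w6,w4), (w5,w2,w2), … and 27 more.
Total: 39.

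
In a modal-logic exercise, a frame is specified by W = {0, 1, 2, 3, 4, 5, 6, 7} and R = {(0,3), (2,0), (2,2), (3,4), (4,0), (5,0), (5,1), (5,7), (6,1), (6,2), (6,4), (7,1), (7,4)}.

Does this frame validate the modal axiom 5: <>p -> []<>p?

No

The schema 5 characterises exactly the Euclidean frames.
Euclidean: no — 5 R 0 and 5 R 1, but not 0 R 1.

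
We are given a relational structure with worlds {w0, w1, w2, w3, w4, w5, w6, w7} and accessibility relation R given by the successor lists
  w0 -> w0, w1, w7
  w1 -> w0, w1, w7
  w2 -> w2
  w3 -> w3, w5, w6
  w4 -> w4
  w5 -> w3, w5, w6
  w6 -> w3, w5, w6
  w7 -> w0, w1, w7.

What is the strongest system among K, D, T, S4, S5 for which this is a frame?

S5

Serial (axiom D): yes — every world has a successor (e.g. w0 R w0).
Reflexive (axiom T): yes — every world is R-related to itself.
Transitive (axiom 4): yes — every two-step R-path is closed by a direct edge.
Euclidean (axiom 5): yes — any two successors of a common world are R-related.
So F validates K, D, T, S4, S5. The strongest is S5.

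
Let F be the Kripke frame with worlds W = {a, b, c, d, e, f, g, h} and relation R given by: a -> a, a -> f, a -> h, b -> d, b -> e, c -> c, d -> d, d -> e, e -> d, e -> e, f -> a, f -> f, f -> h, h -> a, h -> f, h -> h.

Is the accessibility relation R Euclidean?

Euclidean: yes — any two successors of a common world are R-related.

Yes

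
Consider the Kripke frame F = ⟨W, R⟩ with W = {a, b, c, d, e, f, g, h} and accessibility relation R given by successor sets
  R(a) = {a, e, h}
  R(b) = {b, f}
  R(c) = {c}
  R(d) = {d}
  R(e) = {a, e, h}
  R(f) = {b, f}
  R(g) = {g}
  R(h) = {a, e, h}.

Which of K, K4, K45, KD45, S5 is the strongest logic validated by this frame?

S5

Transitive (axiom 4): yes — every two-step R-path is closed by a direct edge.
Euclidean (axiom 5): yes — any two successors of a common world are R-related.
Serial (axiom D): yes — every world has a successor (e.g. a R a).
Reflexive (axiom T): yes — every world is R-related to itself.
So F validates K, K4, K45, KD45, S5. The strongest is S5.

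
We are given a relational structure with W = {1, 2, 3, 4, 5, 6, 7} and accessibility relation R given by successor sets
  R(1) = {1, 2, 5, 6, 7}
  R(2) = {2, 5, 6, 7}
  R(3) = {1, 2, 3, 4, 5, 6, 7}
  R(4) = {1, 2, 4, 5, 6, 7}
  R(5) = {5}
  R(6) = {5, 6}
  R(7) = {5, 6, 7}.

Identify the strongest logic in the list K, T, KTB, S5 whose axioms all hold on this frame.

Reflexive (axiom T): yes — every world is R-related to itself.
Symmetric (axiom B): no — 1 R 2 but not 2 R 1.
Euclidean (axiom 5): no — 1 R 5 and 1 R 2, but not 5 R 2.
So F validates K, T; KTB would additionally require R to be symmetric. The strongest is T.

T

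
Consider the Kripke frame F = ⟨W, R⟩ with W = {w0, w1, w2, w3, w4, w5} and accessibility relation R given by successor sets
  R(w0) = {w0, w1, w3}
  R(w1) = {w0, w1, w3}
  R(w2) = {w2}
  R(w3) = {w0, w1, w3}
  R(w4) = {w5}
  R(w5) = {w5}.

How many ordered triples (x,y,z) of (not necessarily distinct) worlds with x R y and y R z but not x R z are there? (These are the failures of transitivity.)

0

R is transitive; there are no such tuples.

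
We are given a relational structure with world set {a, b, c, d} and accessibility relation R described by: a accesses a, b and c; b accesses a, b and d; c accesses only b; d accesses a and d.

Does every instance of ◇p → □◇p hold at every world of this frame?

No

By correspondence theory, 5 is valid on a frame iff R is Euclidean.
Euclidean: no — a R b and a R c, but not b R c.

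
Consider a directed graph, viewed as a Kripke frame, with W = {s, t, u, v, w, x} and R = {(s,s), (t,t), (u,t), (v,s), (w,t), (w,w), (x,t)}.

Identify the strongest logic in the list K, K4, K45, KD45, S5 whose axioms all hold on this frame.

K4

Transitive (axiom 4): yes — every two-step R-path is closed by a direct edge.
Euclidean (axiom 5): no — w R t and w R w, but not t R w.
Serial (axiom D): yes — every world has a successor (e.g. s R s).
Reflexive (axiom T): no — u is not related to itself.
So F validates K, K4; K45 would additionally require R to be Euclidean. The strongest is K4.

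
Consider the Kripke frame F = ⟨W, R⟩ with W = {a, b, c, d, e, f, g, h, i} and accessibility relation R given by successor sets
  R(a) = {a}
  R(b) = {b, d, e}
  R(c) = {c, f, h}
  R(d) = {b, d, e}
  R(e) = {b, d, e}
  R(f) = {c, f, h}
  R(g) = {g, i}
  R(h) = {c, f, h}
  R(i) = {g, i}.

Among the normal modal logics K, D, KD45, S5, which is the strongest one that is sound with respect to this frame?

Serial (axiom D): yes — every world has a successor (e.g. a R a).
Euclidean (axiom 5): yes — any two successors of a common world are R-related.
Transitive (axiom 4): yes — every two-step R-path is closed by a direct edge.
Reflexive (axiom T): yes — every world is R-related to itself.
So F validates K, D, KD45, S5. The strongest is S5.

S5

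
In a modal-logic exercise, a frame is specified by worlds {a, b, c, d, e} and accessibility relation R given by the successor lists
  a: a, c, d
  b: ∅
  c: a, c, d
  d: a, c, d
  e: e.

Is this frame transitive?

Transitive: yes — every two-step R-path is closed by a direct edge.

Yes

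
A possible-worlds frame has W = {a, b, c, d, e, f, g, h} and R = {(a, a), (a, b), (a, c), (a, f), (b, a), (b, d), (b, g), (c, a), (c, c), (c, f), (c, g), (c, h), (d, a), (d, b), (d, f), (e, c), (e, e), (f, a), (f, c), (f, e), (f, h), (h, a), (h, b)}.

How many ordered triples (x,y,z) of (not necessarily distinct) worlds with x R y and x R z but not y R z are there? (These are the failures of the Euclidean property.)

Enumerating: (a,b,b), (a,b,c), (a,b,f), (a,c,b), (a,f,b), (a,f,f), (b,a,d), (b,a,g), (b,d,d), (b,d,g), (b,g,a), (b,g,d), … and 28 more.
Total: 40.

40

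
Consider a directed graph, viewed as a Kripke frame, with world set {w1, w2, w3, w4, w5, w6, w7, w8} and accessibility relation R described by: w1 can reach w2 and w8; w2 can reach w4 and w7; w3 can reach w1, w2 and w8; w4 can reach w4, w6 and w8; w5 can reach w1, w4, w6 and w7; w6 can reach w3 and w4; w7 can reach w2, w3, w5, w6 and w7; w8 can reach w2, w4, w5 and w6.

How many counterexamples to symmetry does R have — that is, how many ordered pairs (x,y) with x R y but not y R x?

Enumerating: (w1,w2), (w1,w8), (w2,w4), (w3,w1), (w3,w2), (w3,w8), (w5,w1), (w5,w4), (w5,w6), (w6,w3), (w7,w3), (w7,w6), (w8,w2), (w8,w5), (w8,w6).

15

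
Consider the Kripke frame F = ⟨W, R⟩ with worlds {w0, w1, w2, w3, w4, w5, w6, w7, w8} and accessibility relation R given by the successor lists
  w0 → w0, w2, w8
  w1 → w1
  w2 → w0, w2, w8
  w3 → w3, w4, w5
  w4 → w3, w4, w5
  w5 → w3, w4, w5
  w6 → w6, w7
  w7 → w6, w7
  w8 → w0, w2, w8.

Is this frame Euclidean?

Yes

Euclidean: yes — any two successors of a common world are R-related.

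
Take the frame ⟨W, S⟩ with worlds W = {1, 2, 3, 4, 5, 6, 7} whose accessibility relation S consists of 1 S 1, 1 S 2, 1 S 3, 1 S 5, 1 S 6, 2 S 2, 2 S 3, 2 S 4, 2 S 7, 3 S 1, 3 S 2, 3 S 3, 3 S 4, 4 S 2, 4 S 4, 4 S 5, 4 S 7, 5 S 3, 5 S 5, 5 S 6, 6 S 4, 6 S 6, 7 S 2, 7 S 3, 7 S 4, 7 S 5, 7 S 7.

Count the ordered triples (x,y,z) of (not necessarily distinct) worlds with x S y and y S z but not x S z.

Enumerating: (1,2,4), (1,2,7), (1,3,4), (1,6,4), (2,3,1), (2,4,5), (2,7,5), (3,1,5), (3,1,6), (3,2,7), (3,4,5), (3,4,7), … and 13 more.
Total: 25.

25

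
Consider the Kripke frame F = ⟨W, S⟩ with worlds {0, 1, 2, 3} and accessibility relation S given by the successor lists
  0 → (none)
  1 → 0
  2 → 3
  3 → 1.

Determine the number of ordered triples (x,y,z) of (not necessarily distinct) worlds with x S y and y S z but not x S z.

Enumerating: (2,3,1), (3,1,0).

2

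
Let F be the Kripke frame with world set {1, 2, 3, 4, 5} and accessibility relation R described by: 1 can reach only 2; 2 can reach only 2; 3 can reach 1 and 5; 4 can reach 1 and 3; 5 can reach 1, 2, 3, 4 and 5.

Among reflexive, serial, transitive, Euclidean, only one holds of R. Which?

serial

Reflexive: no — 1 is not related to itself.
Serial: yes — every world has a successor (e.g. 1 R 2).
Transitive: no — 3 R 1 and 1 R 2, but not 3 R 2.
Euclidean: no — 3 R 1 and 3 R 5, but not 1 R 5.
Only serial holds.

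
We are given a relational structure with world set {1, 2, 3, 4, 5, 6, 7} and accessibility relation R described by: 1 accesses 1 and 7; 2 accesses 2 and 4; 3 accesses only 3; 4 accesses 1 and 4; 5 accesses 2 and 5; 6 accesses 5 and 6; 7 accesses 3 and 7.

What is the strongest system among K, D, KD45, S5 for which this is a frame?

Serial (axiom D): yes — every world has a successor (e.g. 1 R 1).
Euclidean (axiom 5): no — 1 R 7 and 1 R 1, but not 7 R 1.
Transitive (axiom 4): no — 1 R 7 and 7 R 3, but not 1 R 3.
Reflexive (axiom T): yes — every world is R-related to itself.
So F validates K, D; KD45 would additionally require R to be Euclidean and transitive. The strongest is D.

D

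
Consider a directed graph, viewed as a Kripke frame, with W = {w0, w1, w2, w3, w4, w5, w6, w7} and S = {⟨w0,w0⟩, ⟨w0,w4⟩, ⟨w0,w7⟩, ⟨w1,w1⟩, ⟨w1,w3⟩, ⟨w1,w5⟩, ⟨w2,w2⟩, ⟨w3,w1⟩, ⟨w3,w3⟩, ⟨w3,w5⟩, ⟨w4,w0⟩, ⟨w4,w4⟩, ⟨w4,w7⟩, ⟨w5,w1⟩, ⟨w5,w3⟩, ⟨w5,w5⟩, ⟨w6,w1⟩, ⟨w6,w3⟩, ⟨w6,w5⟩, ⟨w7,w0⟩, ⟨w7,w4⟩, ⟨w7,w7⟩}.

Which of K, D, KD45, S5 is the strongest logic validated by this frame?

Serial (axiom D): yes — every world has a successor (e.g. w0 S w0).
Euclidean (axiom 5): yes — any two successors of a common world are S-related.
Transitive (axiom 4): yes — every two-step S-path is closed by a direct edge.
Reflexive (axiom T): no — w6 is not related to itself.
So F validates K, D, KD45; S5 would additionally require S to be reflexive. The strongest is KD45.

KD45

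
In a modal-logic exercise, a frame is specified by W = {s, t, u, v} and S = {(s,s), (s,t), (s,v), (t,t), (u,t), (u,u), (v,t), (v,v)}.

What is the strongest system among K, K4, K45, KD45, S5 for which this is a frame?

K4

Transitive (axiom 4): yes — every two-step S-path is closed by a direct edge.
Euclidean (axiom 5): no — s S t and s S v, but not t S v.
Serial (axiom D): yes — every world has a successor (e.g. s S s).
Reflexive (axiom T): yes — every world is S-related to itself.
So F validates K, K4; K45 would additionally require S to be Euclidean. The strongest is K4.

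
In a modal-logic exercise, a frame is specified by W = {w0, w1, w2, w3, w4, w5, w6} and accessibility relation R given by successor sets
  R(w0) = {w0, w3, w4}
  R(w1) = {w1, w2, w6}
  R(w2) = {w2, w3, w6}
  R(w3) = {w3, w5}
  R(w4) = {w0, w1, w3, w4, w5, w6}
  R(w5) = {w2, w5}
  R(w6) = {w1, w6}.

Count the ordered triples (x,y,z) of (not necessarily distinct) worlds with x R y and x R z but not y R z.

30

Enumerating: (w0,w3,w0), (w0,w3,w4), (w1,w2,w1), (w1,w6,w2), (w2,w3,w2), (w2,w3,w6), (w2,w6,w2), (w2,w6,w3), (w3,w5,w3), (w4,w0,w1), (w4,w0,w5), (w4,w0,w6), … and 18 more.
Total: 30.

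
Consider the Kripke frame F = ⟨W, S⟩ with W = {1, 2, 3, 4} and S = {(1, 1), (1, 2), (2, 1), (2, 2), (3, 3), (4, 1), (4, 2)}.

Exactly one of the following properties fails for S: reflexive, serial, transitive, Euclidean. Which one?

Reflexive: no — 4 is not related to itself.
Serial: yes — every world has a successor (e.g. 1 S 1).
Transitive: yes — every two-step S-path is closed by a direct edge.
Euclidean: yes — any two successors of a common world are S-related.
Only reflexive fails.

reflexive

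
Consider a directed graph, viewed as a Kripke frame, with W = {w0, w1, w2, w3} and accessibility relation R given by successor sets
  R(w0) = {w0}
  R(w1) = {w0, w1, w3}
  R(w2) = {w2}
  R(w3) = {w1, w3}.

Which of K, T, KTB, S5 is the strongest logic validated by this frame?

Reflexive (axiom T): yes — every world is R-related to itself.
Symmetric (axiom B): no — w1 R w0 but not w0 R w1.
Euclidean (axiom 5): no — w1 R w0 and w1 R w3, but not w0 R w3.
So F validates K, T; KTB would additionally require R to be symmetric. The strongest is T.

T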